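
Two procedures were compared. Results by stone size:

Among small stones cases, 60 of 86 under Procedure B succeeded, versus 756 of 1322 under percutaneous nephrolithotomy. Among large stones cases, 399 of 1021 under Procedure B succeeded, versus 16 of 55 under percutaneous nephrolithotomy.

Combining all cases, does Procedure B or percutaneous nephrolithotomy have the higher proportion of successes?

percutaneous nephrolithotomy

Small stones: Procedure B 60/86 = 69.8%, percutaneous nephrolithotomy 756/1322 = 57.2% → Procedure B
Large stones: Procedure B 399/1021 = 39.1%, percutaneous nephrolithotomy 16/55 = 29.1% → Procedure B
Overall: Procedure B 459/1107 = 41.5%, percutaneous nephrolithotomy 772/1377 = 56.1% → percutaneous nephrolithotomy
(Procedure B wins every stone group but percutaneous nephrolithotomy wins overall — Procedure B's cases skew toward the low-rate large stones group.)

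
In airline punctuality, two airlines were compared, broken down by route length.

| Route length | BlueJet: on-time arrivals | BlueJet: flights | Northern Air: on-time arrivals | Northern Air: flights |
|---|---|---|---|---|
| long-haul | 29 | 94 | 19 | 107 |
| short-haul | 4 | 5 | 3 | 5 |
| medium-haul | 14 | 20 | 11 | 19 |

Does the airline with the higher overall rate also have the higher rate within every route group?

Long-haul: BlueJet 29/94 = 30.9%, Northern Air 19/107 = 17.8% → BlueJet
Short-haul: BlueJet 4/5 = 80.0%, Northern Air 3/5 = 60.0% → BlueJet
Medium-haul: BlueJet 14/20 = 70.0%, Northern Air 11/19 = 57.9% → BlueJet
Overall: BlueJet 47/119 = 39.5%, Northern Air 33/131 = 25.2% → BlueJet
BlueJet wins overall and in every route group — no reversal.

Yes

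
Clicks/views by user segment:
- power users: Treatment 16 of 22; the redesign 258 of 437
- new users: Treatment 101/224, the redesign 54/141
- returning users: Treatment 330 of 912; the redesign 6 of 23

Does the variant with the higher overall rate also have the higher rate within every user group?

No

Power users: Treatment 16/22 = 72.7%, the redesign 258/437 = 59.0% → Treatment
New users: Treatment 101/224 = 45.1%, the redesign 54/141 = 38.3% → Treatment
Returning users: Treatment 330/912 = 36.2%, the redesign 6/23 = 26.1% → Treatment
Overall: Treatment 447/1158 = 38.6%, the redesign 318/601 = 52.9% → the redesign
Treatment wins each user group but the redesign wins overall — the comparison reverses. Treatment's views skew toward returning users, which has a lower base rate.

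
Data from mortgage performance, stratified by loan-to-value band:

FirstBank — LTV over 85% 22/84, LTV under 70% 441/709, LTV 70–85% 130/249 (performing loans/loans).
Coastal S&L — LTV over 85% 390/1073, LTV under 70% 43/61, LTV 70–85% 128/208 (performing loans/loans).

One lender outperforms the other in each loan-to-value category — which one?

LTV over 85%: FirstBank 22/84 = 26.2%, Coastal S&L 390/1073 = 36.3% → Coastal S&L
LTV under 70%: FirstBank 441/709 = 62.2%, Coastal S&L 43/61 = 70.5% → Coastal S&L
LTV 70–85%: FirstBank 130/249 = 52.2%, Coastal S&L 128/208 = 61.5% → Coastal S&L
Coastal S&L has the higher rate in all 3 groups.

Coastal S&L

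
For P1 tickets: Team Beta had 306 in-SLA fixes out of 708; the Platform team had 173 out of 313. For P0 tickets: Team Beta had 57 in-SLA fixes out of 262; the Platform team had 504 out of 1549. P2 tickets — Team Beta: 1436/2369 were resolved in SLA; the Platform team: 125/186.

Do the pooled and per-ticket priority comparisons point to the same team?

P1: Team Beta 306/708 = 43.2%, the Platform team 173/313 = 55.3% → the Platform team
P0: Team Beta 57/262 = 21.8%, the Platform team 504/1549 = 32.5% → the Platform team
P2: Team Beta 1436/2369 = 60.6%, the Platform team 125/186 = 67.2% → the Platform team
Overall: Team Beta 1799/3339 = 53.9%, the Platform team 802/2048 = 39.2% → Team Beta
The Platform team wins each ticket group but Team Beta wins overall — the comparison reverses. The Platform team's tickets skew toward P0, which has a lower base rate.

No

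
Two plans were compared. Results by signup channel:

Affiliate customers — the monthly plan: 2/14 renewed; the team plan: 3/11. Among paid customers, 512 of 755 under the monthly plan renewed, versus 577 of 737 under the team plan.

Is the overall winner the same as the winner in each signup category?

Affiliate: the monthly plan 2/14 = 14.3%, the team plan 3/11 = 27.3% → the team plan
Paid: the monthly plan 512/755 = 67.8%, the team plan 577/737 = 78.3% → the team plan
Overall: the monthly plan 514/769 = 66.8%, the team plan 580/748 = 77.5% → the team plan
The team plan wins overall and in every signup group — no reversal.

Yes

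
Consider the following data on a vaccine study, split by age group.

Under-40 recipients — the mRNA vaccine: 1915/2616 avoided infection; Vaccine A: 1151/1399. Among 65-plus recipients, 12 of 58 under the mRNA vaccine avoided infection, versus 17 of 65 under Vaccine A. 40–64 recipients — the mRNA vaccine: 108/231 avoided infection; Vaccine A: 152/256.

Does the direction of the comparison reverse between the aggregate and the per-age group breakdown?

No

Under-40: the mRNA vaccine 1915/2616 = 73.2%, Vaccine A 1151/1399 = 82.3% → Vaccine A
65-plus: the mRNA vaccine 12/58 = 20.7%, Vaccine A 17/65 = 26.2% → Vaccine A
40–64: the mRNA vaccine 108/231 = 46.8%, Vaccine A 152/256 = 59.4% → Vaccine A
Overall: the mRNA vaccine 2035/2905 = 70.1%, Vaccine A 1320/1720 = 76.7% → Vaccine A
Vaccine A wins overall and in every age group — no reversal.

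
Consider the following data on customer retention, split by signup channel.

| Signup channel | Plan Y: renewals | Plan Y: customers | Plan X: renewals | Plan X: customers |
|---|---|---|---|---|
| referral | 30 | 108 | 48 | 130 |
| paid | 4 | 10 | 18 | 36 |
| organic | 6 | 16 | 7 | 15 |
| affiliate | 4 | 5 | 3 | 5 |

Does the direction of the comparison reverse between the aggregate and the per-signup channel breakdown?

No

Referral: Plan Y 30/108 = 27.8%, Plan X 48/130 = 36.9% → Plan X
Paid: Plan Y 4/10 = 40.0%, Plan X 18/36 = 50.0% → Plan X
Organic: Plan Y 6/16 = 37.5%, Plan X 7/15 = 46.7% → Plan X
Affiliate: Plan Y 4/5 = 80.0%, Plan X 3/5 = 60.0% → Plan Y
Overall: Plan Y 44/139 = 31.7%, Plan X 76/186 = 40.9% → Plan X
Neither sweeps: Plan Y wins 1 of 4 groups, Plan X wins 3. Plan X wins overall but not every group — no Simpson reversal.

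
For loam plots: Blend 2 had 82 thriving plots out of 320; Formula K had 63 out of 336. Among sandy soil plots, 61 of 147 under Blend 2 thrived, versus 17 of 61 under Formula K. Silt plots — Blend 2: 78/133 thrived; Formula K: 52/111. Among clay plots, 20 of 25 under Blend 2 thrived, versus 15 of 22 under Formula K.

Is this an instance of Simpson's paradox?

No

Loam: Blend 2 82/320 = 25.6%, Formula K 63/336 = 18.8% → Blend 2
Sandy soil: Blend 2 61/147 = 41.5%, Formula K 17/61 = 27.9% → Blend 2
Silt: Blend 2 78/133 = 58.6%, Formula K 52/111 = 46.8% → Blend 2
Clay: Blend 2 20/25 = 80.0%, Formula K 15/22 = 68.2% → Blend 2
Overall: Blend 2 241/625 = 38.6%, Formula K 147/530 = 27.7% → Blend 2
Blend 2 wins overall and in every soil group — no reversal.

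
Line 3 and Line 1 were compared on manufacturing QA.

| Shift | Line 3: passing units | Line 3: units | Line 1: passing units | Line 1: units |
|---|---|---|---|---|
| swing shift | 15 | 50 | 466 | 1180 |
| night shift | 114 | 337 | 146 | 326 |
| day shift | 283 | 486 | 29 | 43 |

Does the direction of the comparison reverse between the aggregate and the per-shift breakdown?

Swing shift: Line 3 15/50 = 30.0%, Line 1 466/1180 = 39.5% → Line 1
Night shift: Line 3 114/337 = 33.8%, Line 1 146/326 = 44.8% → Line 1
Day shift: Line 3 283/486 = 58.2%, Line 1 29/43 = 67.4% → Line 1
Overall: Line 3 412/873 = 47.2%, Line 1 641/1549 = 41.4% → Line 3
Line 1 wins each shift group but Line 3 wins overall — the comparison reverses. Line 1's units skew toward swing shift, which has a lower base rate.

Yes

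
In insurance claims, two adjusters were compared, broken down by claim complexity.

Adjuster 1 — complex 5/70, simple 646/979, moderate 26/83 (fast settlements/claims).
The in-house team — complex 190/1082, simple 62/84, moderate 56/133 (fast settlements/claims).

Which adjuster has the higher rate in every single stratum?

the in-house team

Complex: Adjuster 1 5/70 = 7.1%, the in-house team 190/1082 = 17.6% → the in-house team
Simple: Adjuster 1 646/979 = 66.0%, the in-house team 62/84 = 73.8% → the in-house team
Moderate: Adjuster 1 26/83 = 31.3%, the in-house team 56/133 = 42.1% → the in-house team
The in-house team has the higher rate in all 3 groups.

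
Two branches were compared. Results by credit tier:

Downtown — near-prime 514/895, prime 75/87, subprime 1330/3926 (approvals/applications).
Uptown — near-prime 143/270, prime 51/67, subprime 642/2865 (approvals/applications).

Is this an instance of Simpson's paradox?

No

Near-prime: Downtown 514/895 = 57.4%, Uptown 143/270 = 53.0% → Downtown
Prime: Downtown 75/87 = 86.2%, Uptown 51/67 = 76.1% → Downtown
Subprime: Downtown 1330/3926 = 33.9%, Uptown 642/2865 = 22.4% → Downtown
Overall: Downtown 1919/4908 = 39.1%, Uptown 836/3202 = 26.1% → Downtown
Downtown wins overall and in every credit group — no reversal.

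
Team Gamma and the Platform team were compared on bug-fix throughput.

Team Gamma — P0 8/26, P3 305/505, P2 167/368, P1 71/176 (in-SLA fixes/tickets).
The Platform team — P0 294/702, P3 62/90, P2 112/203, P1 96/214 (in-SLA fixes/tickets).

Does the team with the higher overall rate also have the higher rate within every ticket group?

P0: Team Gamma 8/26 = 30.8%, the Platform team 294/702 = 41.9% → the Platform team
P3: Team Gamma 305/505 = 60.4%, the Platform team 62/90 = 68.9% → the Platform team
P2: Team Gamma 167/368 = 45.4%, the Platform team 112/203 = 55.2% → the Platform team
P1: Team Gamma 71/176 = 40.3%, the Platform team 96/214 = 44.9% → the Platform team
Overall: Team Gamma 551/1075 = 51.3%, the Platform team 564/1209 = 46.7% → Team Gamma
The Platform team wins each ticket group but Team Gamma wins overall — the comparison reverses. The Platform team's tickets skew toward P0, which has a lower base rate.

No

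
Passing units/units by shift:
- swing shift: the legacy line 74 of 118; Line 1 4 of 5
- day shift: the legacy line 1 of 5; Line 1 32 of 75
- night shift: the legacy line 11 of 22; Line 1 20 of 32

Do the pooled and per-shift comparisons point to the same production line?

Swing shift: the legacy line 74/118 = 62.7%, Line 1 4/5 = 80.0% → Line 1
Day shift: the legacy line 1/5 = 20.0%, Line 1 32/75 = 42.7% → Line 1
Night shift: the legacy line 11/22 = 50.0%, Line 1 20/32 = 62.5% → Line 1
Overall: the legacy line 86/145 = 59.3%, Line 1 56/112 = 50.0% → the legacy line
Line 1 wins each shift group but the legacy line wins overall — the comparison reverses. Line 1's units skew toward day shift, which has a lower base rate.

No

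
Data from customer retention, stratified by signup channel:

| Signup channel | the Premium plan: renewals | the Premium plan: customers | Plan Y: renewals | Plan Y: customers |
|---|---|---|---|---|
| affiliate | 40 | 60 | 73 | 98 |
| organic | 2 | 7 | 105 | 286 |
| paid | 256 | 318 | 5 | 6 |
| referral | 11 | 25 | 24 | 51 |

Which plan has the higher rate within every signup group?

Affiliate: the Premium plan 40/60 = 66.7%, Plan Y 73/98 = 74.5% → Plan Y
Organic: the Premium plan 2/7 = 28.6%, Plan Y 105/286 = 36.7% → Plan Y
Paid: the Premium plan 256/318 = 80.5%, Plan Y 5/6 = 83.3% → Plan Y
Referral: the Premium plan 11/25 = 44.0%, Plan Y 24/51 = 47.1% → Plan Y
Plan Y has the higher rate in all 4 groups.

Plan Y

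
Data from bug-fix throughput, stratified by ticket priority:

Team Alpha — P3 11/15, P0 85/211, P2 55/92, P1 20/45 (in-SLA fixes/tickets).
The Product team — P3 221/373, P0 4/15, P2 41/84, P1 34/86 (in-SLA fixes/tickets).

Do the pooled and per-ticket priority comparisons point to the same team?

No

P3: Team Alpha 11/15 = 73.3%, the Product team 221/373 = 59.2% → Team Alpha
P0: Team Alpha 85/211 = 40.3%, the Product team 4/15 = 26.7% → Team Alpha
P2: Team Alpha 55/92 = 59.8%, the Product team 41/84 = 48.8% → Team Alpha
P1: Team Alpha 20/45 = 44.4%, the Product team 34/86 = 39.5% → Team Alpha
Overall: Team Alpha 171/363 = 47.1%, the Product team 300/558 = 53.8% → the Product team
Team Alpha wins each ticket group but the Product team wins overall — the comparison reverses. Team Alpha's tickets skew toward P0, which has a lower base rate.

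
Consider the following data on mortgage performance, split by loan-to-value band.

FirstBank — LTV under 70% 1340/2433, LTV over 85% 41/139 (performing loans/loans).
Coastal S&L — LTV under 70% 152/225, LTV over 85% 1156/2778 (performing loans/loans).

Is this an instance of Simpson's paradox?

LTV under 70%: FirstBank 1340/2433 = 55.1%, Coastal S&L 152/225 = 67.6% → Coastal S&L
LTV over 85%: FirstBank 41/139 = 29.5%, Coastal S&L 1156/2778 = 41.6% → Coastal S&L
Overall: FirstBank 1381/2572 = 53.7%, Coastal S&L 1308/3003 = 43.6% → FirstBank
Coastal S&L wins each loan-to-value group but FirstBank wins overall — the comparison reverses. Coastal S&L's loans skew toward LTV over 85%, which has a lower base rate.

Yes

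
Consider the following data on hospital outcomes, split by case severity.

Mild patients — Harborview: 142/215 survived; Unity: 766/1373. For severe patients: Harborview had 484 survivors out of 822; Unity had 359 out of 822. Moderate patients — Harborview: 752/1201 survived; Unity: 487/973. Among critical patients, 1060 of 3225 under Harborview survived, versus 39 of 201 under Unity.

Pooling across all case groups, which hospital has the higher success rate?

Unity

Mild: Harborview 142/215 = 66.0%, Unity 766/1373 = 55.8% → Harborview
Severe: Harborview 484/822 = 58.9%, Unity 359/822 = 43.7% → Harborview
Moderate: Harborview 752/1201 = 62.6%, Unity 487/973 = 50.1% → Harborview
Critical: Harborview 1060/3225 = 32.9%, Unity 39/201 = 19.4% → Harborview
Overall: Harborview 2438/5463 = 44.6%, Unity 1651/3369 = 49.0% → Unity
(Harborview wins every case group but Unity wins overall — Harborview's patients skew toward the low-rate critical group.)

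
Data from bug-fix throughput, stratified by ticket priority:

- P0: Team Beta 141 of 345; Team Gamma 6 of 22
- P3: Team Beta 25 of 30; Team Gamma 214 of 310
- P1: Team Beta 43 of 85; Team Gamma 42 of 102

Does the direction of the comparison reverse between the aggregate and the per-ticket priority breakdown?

Yes

P0: Team Beta 141/345 = 40.9%, Team Gamma 6/22 = 27.3% → Team Beta
P3: Team Beta 25/30 = 83.3%, Team Gamma 214/310 = 69.0% → Team Beta
P1: Team Beta 43/85 = 50.6%, Team Gamma 42/102 = 41.2% → Team Beta
Overall: Team Beta 209/460 = 45.4%, Team Gamma 262/434 = 60.4% → Team Gamma
Team Beta wins each ticket group but Team Gamma wins overall — the comparison reverses. Team Beta's tickets skew toward P0, which has a lower base rate.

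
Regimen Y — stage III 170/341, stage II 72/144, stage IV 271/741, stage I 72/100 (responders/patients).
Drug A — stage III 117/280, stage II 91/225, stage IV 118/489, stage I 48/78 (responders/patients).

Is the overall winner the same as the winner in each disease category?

Stage III: Regimen Y 170/341 = 49.9%, Drug A 117/280 = 41.8% → Regimen Y
Stage II: Regimen Y 72/144 = 50.0%, Drug A 91/225 = 40.4% → Regimen Y
Stage IV: Regimen Y 271/741 = 36.6%, Drug A 118/489 = 24.1% → Regimen Y
Stage I: Regimen Y 72/100 = 72.0%, Drug A 48/78 = 61.5% → Regimen Y
Overall: Regimen Y 585/1326 = 44.1%, Drug A 374/1072 = 34.9% → Regimen Y
Regimen Y wins overall and in every disease group — no reversal.

Yes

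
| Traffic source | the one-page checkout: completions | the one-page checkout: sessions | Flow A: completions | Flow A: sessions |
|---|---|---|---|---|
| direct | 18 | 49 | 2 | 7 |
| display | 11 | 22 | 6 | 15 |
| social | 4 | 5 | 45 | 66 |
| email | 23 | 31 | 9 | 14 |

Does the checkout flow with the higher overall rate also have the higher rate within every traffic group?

Direct: the one-page checkout 18/49 = 36.7%, Flow A 2/7 = 28.6% → the one-page checkout
Display: the one-page checkout 11/22 = 50.0%, Flow A 6/15 = 40.0% → the one-page checkout
Social: the one-page checkout 4/5 = 80.0%, Flow A 45/66 = 68.2% → the one-page checkout
Email: the one-page checkout 23/31 = 74.2%, Flow A 9/14 = 64.3% → the one-page checkout
Overall: the one-page checkout 56/107 = 52.3%, Flow A 62/102 = 60.8% → Flow A
The one-page checkout wins each traffic group but Flow A wins overall — the comparison reverses. The one-page checkout's sessions skew toward direct, which has a lower base rate.

No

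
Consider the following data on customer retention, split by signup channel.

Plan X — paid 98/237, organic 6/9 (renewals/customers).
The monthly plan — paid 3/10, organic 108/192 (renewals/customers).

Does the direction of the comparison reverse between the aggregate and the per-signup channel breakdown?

Yes

Paid: Plan X 98/237 = 41.4%, the monthly plan 3/10 = 30.0% → Plan X
Organic: Plan X 6/9 = 66.7%, the monthly plan 108/192 = 56.2% → Plan X
Overall: Plan X 104/246 = 42.3%, the monthly plan 111/202 = 55.0% → the monthly plan
Plan X wins each signup group but the monthly plan wins overall — the comparison reverses. Plan X's customers skew toward paid, which has a lower base rate.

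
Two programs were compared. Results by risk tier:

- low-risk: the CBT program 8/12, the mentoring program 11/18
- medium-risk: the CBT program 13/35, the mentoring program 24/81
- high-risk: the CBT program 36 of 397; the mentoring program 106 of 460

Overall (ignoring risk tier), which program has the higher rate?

the mentoring program

Low-risk: the CBT program 8/12 = 66.7%, the mentoring program 11/18 = 61.1% → the CBT program
Medium-risk: the CBT program 13/35 = 37.1%, the mentoring program 24/81 = 29.6% → the CBT program
High-risk: the CBT program 36/397 = 9.1%, the mentoring program 106/460 = 23.0% → the mentoring program
Overall: the CBT program 57/444 = 12.8%, the mentoring program 141/559 = 25.2% → the mentoring program
(Neither sweeps every risk group, but the mentoring program has the higher pooled rate.)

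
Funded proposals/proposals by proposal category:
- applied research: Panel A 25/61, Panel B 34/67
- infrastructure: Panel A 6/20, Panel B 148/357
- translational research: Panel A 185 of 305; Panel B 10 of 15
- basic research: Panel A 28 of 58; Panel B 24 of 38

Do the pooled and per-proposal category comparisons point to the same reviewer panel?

No

Applied research: Panel A 25/61 = 41.0%, Panel B 34/67 = 50.7% → Panel B
Infrastructure: Panel A 6/20 = 30.0%, Panel B 148/357 = 41.5% → Panel B
Translational research: Panel A 185/305 = 60.7%, Panel B 10/15 = 66.7% → Panel B
Basic research: Panel A 28/58 = 48.3%, Panel B 24/38 = 63.2% → Panel B
Overall: Panel A 244/444 = 55.0%, Panel B 216/477 = 45.3% → Panel A
Panel B wins each proposal group but Panel A wins overall — the comparison reverses. Panel B's proposals skew toward infrastructure, which has a lower base rate.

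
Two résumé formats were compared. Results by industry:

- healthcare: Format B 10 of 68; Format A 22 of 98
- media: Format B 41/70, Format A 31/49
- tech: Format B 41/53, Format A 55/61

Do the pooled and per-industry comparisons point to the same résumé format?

Yes

Healthcare: Format B 10/68 = 14.7%, Format A 22/98 = 22.4% → Format A
Media: Format B 41/70 = 58.6%, Format A 31/49 = 63.3% → Format A
Tech: Format B 41/53 = 77.4%, Format A 55/61 = 90.2% → Format A
Overall: Format B 92/191 = 48.2%, Format A 108/208 = 51.9% → Format A
Format A wins overall and in every industry group — no reversal.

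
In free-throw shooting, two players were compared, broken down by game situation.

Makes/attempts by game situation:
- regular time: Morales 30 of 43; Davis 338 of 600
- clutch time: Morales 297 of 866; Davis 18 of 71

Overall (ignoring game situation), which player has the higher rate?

Davis

Regular time: Morales 30/43 = 69.8%, Davis 338/600 = 56.3% → Morales
Clutch time: Morales 297/866 = 34.3%, Davis 18/71 = 25.4% → Morales
Overall: Morales 327/909 = 36.0%, Davis 356/671 = 53.1% → Davis
(Morales wins every game group but Davis wins overall — Morales's attempts skew toward the low-rate clutch time group.)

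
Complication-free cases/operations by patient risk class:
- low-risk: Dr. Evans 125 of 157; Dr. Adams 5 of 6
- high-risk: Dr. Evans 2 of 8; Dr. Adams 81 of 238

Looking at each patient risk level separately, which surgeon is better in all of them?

Low-risk: Dr. Evans 125/157 = 79.6%, Dr. Adams 5/6 = 83.3% → Dr. Adams
High-risk: Dr. Evans 2/8 = 25.0%, Dr. Adams 81/238 = 34.0% → Dr. Adams
Dr. Adams has the higher rate in both groups.

Dr. Adams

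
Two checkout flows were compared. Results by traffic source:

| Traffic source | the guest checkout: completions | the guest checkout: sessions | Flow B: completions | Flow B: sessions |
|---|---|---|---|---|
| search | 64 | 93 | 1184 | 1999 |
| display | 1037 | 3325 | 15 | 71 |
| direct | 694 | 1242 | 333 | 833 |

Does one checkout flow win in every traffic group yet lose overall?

Search: the guest checkout 64/93 = 68.8%, Flow B 1184/1999 = 59.2% → the guest checkout
Display: the guest checkout 1037/3325 = 31.2%, Flow B 15/71 = 21.1% → the guest checkout
Direct: the guest checkout 694/1242 = 55.9%, Flow B 333/833 = 40.0% → the guest checkout
Overall: the guest checkout 1795/4660 = 38.5%, Flow B 1532/2903 = 52.8% → Flow B
The guest checkout wins each traffic group but Flow B wins overall — the comparison reverses. The guest checkout's sessions skew toward display, which has a lower base rate.

Yes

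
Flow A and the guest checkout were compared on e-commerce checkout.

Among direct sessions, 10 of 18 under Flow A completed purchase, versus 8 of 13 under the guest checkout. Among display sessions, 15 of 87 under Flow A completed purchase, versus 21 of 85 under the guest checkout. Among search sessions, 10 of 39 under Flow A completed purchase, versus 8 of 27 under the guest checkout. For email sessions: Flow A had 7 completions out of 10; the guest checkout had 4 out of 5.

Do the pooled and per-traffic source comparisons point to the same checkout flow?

Direct: Flow A 10/18 = 55.6%, the guest checkout 8/13 = 61.5% → the guest checkout
Display: Flow A 15/87 = 17.2%, the guest checkout 21/85 = 24.7% → the guest checkout
Search: Flow A 10/39 = 25.6%, the guest checkout 8/27 = 29.6% → the guest checkout
Email: Flow A 7/10 = 70.0%, the guest checkout 4/5 = 80.0% → the guest checkout
Overall: Flow A 42/154 = 27.3%, the guest checkout 41/130 = 31.5% → the guest checkout
The guest checkout wins overall and in every traffic group — no reversal.

Yes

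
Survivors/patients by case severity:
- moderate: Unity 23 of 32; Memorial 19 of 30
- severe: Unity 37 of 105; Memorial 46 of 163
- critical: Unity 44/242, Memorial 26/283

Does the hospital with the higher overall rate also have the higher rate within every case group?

Yes

Moderate: Unity 23/32 = 71.9%, Memorial 19/30 = 63.3% → Unity
Severe: Unity 37/105 = 35.2%, Memorial 46/163 = 28.2% → Unity
Critical: Unity 44/242 = 18.2%, Memorial 26/283 = 9.2% → Unity
Overall: Unity 104/379 = 27.4%, Memorial 91/476 = 19.1% → Unity
Unity wins overall and in every case group — no reversal.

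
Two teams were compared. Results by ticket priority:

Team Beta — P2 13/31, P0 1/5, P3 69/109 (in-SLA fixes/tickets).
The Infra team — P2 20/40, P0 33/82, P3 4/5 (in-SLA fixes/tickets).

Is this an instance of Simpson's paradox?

P2: Team Beta 13/31 = 41.9%, the Infra team 20/40 = 50.0% → the Infra team
P0: Team Beta 1/5 = 20.0%, the Infra team 33/82 = 40.2% → the Infra team
P3: Team Beta 69/109 = 63.3%, the Infra team 4/5 = 80.0% → the Infra team
Overall: Team Beta 83/145 = 57.2%, the Infra team 57/127 = 44.9% → Team Beta
The Infra team wins each ticket group but Team Beta wins overall — the comparison reverses. The Infra team's tickets skew toward P0, which has a lower base rate.

Yes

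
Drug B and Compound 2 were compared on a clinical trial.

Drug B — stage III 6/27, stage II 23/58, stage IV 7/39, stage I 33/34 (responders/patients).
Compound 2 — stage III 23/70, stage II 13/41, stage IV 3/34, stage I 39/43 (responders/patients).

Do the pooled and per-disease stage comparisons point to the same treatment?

Stage III: Drug B 6/27 = 22.2%, Compound 2 23/70 = 32.9% → Compound 2
Stage II: Drug B 23/58 = 39.7%, Compound 2 13/41 = 31.7% → Drug B
Stage IV: Drug B 7/39 = 17.9%, Compound 2 3/34 = 8.8% → Drug B
Stage I: Drug B 33/34 = 97.1%, Compound 2 39/43 = 90.7% → Drug B
Overall: Drug B 69/158 = 43.7%, Compound 2 78/188 = 41.5% → Drug B
Neither sweeps: Drug B wins 3 of 4 groups, Compound 2 wins 1. Drug B wins overall but not every group — no Simpson reversal.

No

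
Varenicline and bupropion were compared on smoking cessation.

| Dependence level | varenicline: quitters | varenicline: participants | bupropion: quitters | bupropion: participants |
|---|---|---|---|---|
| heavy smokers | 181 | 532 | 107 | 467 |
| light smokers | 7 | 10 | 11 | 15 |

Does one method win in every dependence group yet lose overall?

Heavy smokers: varenicline 181/532 = 34.0%, bupropion 107/467 = 22.9% → varenicline
Light smokers: varenicline 7/10 = 70.0%, bupropion 11/15 = 73.3% → bupropion
Overall: varenicline 188/542 = 34.7%, bupropion 118/482 = 24.5% → varenicline
Neither sweeps: varenicline wins 1 of 2 groups, bupropion wins 1. Varenicline wins overall but not every group — no Simpson reversal.

No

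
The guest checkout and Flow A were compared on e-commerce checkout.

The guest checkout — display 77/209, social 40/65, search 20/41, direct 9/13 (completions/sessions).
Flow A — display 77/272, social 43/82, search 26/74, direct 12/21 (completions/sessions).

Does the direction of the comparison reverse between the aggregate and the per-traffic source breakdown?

Display: the guest checkout 77/209 = 36.8%, Flow A 77/272 = 28.3% → the guest checkout
Social: the guest checkout 40/65 = 61.5%, Flow A 43/82 = 52.4% → the guest checkout
Search: the guest checkout 20/41 = 48.8%, Flow A 26/74 = 35.1% → the guest checkout
Direct: the guest checkout 9/13 = 69.2%, Flow A 12/21 = 57.1% → the guest checkout
Overall: the guest checkout 146/328 = 44.5%, Flow A 158/449 = 35.2% → the guest checkout
The guest checkout wins overall and in every traffic group — no reversal.

No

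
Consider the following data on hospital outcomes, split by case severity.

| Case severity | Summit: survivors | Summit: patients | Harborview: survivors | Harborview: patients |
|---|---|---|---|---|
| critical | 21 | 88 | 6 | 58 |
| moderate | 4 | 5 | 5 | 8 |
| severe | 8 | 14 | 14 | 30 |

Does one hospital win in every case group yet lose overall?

Critical: Summit 21/88 = 23.9%, Harborview 6/58 = 10.3% → Summit
Moderate: Summit 4/5 = 80.0%, Harborview 5/8 = 62.5% → Summit
Severe: Summit 8/14 = 57.1%, Harborview 14/30 = 46.7% → Summit
Overall: Summit 33/107 = 30.8%, Harborview 25/96 = 26.0% → Summit
Summit wins overall and in every case group — no reversal.

No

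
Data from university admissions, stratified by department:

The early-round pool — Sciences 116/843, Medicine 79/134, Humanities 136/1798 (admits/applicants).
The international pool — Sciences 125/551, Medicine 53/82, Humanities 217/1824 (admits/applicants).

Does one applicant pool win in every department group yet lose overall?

No

Sciences: the early-round pool 116/843 = 13.8%, the international pool 125/551 = 22.7% → the international pool
Medicine: the early-round pool 79/134 = 59.0%, the international pool 53/82 = 64.6% → the international pool
Humanities: the early-round pool 136/1798 = 7.6%, the international pool 217/1824 = 11.9% → the international pool
Overall: the early-round pool 331/2775 = 11.9%, the international pool 395/2457 = 16.1% → the international pool
The international pool wins overall and in every department group — no reversal.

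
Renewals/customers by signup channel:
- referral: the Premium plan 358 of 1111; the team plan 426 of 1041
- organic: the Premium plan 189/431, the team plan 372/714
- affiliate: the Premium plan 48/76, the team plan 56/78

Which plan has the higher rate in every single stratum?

the team plan

Referral: the Premium plan 358/1111 = 32.2%, the team plan 426/1041 = 40.9% → the team plan
Organic: the Premium plan 189/431 = 43.9%, the team plan 372/714 = 52.1% → the team plan
Affiliate: the Premium plan 48/76 = 63.2%, the team plan 56/78 = 71.8% → the team plan
The team plan has the higher rate in all 3 groups.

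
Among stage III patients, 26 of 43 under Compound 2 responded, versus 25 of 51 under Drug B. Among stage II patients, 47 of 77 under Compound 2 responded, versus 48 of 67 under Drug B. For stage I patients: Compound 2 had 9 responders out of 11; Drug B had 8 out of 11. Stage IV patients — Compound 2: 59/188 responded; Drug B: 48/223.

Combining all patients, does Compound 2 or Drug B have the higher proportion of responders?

Stage III: Compound 2 26/43 = 60.5%, Drug B 25/51 = 49.0% → Compound 2
Stage II: Compound 2 47/77 = 61.0%, Drug B 48/67 = 71.6% → Drug B
Stage I: Compound 2 9/11 = 81.8%, Drug B 8/11 = 72.7% → Compound 2
Stage IV: Compound 2 59/188 = 31.4%, Drug B 48/223 = 21.5% → Compound 2
Overall: Compound 2 141/319 = 44.2%, Drug B 129/352 = 36.6% → Compound 2
(Neither sweeps every disease group, but Compound 2 has the higher pooled rate.)

Compound 2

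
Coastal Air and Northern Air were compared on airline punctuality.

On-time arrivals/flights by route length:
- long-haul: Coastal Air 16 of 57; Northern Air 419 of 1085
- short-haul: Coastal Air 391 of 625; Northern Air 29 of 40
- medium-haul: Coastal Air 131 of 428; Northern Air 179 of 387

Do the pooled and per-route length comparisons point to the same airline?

Long-haul: Coastal Air 16/57 = 28.1%, Northern Air 419/1085 = 38.6% → Northern Air
Short-haul: Coastal Air 391/625 = 62.6%, Northern Air 29/40 = 72.5% → Northern Air
Medium-haul: Coastal Air 131/428 = 30.6%, Northern Air 179/387 = 46.3% → Northern Air
Overall: Coastal Air 538/1110 = 48.5%, Northern Air 627/1512 = 41.5% → Coastal Air
Northern Air wins each route group but Coastal Air wins overall — the comparison reverses. Northern Air's flights skew toward long-haul, which has a lower base rate.

No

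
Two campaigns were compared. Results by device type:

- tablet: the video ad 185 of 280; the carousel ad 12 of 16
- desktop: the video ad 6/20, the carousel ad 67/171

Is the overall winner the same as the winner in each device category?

Tablet: the video ad 185/280 = 66.1%, the carousel ad 12/16 = 75.0% → the carousel ad
Desktop: the video ad 6/20 = 30.0%, the carousel ad 67/171 = 39.2% → the carousel ad
Overall: the video ad 191/300 = 63.7%, the carousel ad 79/187 = 42.2% → the video ad
The carousel ad wins each device group but the video ad wins overall — the comparison reverses. The carousel ad's impressions skew toward desktop, which has a lower base rate.

No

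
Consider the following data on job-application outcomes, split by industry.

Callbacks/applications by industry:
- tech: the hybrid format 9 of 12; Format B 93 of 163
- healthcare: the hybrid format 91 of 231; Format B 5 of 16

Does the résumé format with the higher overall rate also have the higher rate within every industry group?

No

Tech: the hybrid format 9/12 = 75.0%, Format B 93/163 = 57.1% → the hybrid format
Healthcare: the hybrid format 91/231 = 39.4%, Format B 5/16 = 31.2% → the hybrid format
Overall: the hybrid format 100/243 = 41.2%, Format B 98/179 = 54.7% → Format B
The hybrid format wins each industry group but Format B wins overall — the comparison reverses. The hybrid format's applications skew toward healthcare, which has a lower base rate.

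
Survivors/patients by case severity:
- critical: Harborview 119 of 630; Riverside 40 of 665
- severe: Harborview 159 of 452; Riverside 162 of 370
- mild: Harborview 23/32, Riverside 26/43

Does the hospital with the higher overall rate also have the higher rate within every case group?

No

Critical: Harborview 119/630 = 18.9%, Riverside 40/665 = 6.0% → Harborview
Severe: Harborview 159/452 = 35.2%, Riverside 162/370 = 43.8% → Riverside
Mild: Harborview 23/32 = 71.9%, Riverside 26/43 = 60.5% → Harborview
Overall: Harborview 301/1114 = 27.0%, Riverside 228/1078 = 21.2% → Harborview
Neither sweeps: Harborview wins 2 of 3 groups, Riverside wins 1. Harborview wins overall but not every group — no Simpson reversal.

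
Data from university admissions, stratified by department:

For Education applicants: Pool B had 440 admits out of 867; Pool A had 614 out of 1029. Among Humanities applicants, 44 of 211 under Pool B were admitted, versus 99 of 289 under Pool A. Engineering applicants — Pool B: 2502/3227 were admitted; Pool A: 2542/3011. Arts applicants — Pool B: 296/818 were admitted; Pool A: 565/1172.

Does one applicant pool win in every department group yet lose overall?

No

Education: Pool B 440/867 = 50.7%, Pool A 614/1029 = 59.7% → Pool A
Humanities: Pool B 44/211 = 20.9%, Pool A 99/289 = 34.3% → Pool A
Engineering: Pool B 2502/3227 = 77.5%, Pool A 2542/3011 = 84.4% → Pool A
Arts: Pool B 296/818 = 36.2%, Pool A 565/1172 = 48.2% → Pool A
Overall: Pool B 3282/5123 = 64.1%, Pool A 3820/5501 = 69.4% → Pool A
Pool A wins overall and in every department group — no reversal.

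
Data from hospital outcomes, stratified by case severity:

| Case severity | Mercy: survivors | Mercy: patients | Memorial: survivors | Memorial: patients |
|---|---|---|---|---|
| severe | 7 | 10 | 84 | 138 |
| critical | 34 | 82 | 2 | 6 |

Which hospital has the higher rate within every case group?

Mercy

Severe: Mercy 7/10 = 70.0%, Memorial 84/138 = 60.9% → Mercy
Critical: Mercy 34/82 = 41.5%, Memorial 2/6 = 33.3% → Mercy
Mercy has the higher rate in both groups.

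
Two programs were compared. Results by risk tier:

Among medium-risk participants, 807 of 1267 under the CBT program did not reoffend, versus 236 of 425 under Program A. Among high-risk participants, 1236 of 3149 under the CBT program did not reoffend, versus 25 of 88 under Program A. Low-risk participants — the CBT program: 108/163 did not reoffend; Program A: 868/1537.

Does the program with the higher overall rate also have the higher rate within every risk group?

No

Medium-risk: the CBT program 807/1267 = 63.7%, Program A 236/425 = 55.5% → the CBT program
High-risk: the CBT program 1236/3149 = 39.3%, Program A 25/88 = 28.4% → the CBT program
Low-risk: the CBT program 108/163 = 66.3%, Program A 868/1537 = 56.5% → the CBT program
Overall: the CBT program 2151/4579 = 47.0%, Program A 1129/2050 = 55.1% → Program A
The CBT program wins each risk group but Program A wins overall — the comparison reverses. The CBT program's participants skew toward high-risk, which has a lower base rate.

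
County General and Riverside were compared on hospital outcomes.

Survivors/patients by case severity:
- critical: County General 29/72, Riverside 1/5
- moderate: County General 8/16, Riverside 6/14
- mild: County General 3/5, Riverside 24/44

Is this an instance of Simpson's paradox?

Critical: County General 29/72 = 40.3%, Riverside 1/5 = 20.0% → County General
Moderate: County General 8/16 = 50.0%, Riverside 6/14 = 42.9% → County General
Mild: County General 3/5 = 60.0%, Riverside 24/44 = 54.5% → County General
Overall: County General 40/93 = 43.0%, Riverside 31/63 = 49.2% → Riverside
County General wins each case group but Riverside wins overall — the comparison reverses. County General's patients skew toward critical, which has a lower base rate.

Yes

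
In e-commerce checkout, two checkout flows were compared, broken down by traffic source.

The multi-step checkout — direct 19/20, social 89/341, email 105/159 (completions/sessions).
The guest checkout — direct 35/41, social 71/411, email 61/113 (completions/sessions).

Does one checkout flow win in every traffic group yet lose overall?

Direct: the multi-step checkout 19/20 = 95.0%, the guest checkout 35/41 = 85.4% → the multi-step checkout
Social: the multi-step checkout 89/341 = 26.1%, the guest checkout 71/411 = 17.3% → the multi-step checkout
Email: the multi-step checkout 105/159 = 66.0%, the guest checkout 61/113 = 54.0% → the multi-step checkout
Overall: the multi-step checkout 213/520 = 41.0%, the guest checkout 167/565 = 29.6% → the multi-step checkout
The multi-step checkout wins overall and in every traffic group — no reversal.

No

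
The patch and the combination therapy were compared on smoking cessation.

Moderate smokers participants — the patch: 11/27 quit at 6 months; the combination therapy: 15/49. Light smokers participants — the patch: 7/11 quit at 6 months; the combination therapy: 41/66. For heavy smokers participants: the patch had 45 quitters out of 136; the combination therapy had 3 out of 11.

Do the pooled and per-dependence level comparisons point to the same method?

No

Moderate smokers: the patch 11/27 = 40.7%, the combination therapy 15/49 = 30.6% → the patch
Light smokers: the patch 7/11 = 63.6%, the combination therapy 41/66 = 62.1% → the patch
Heavy smokers: the patch 45/136 = 33.1%, the combination therapy 3/11 = 27.3% → the patch
Overall: the patch 63/174 = 36.2%, the combination therapy 59/126 = 46.8% → the combination therapy
The patch wins each dependence group but the combination therapy wins overall — the comparison reverses. The patch's participants skew toward heavy smokers, which has a lower base rate.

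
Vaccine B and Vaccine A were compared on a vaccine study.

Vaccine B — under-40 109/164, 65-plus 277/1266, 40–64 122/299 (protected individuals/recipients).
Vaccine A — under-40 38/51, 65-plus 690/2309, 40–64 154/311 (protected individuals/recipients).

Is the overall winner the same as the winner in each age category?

Yes

Under-40: Vaccine B 109/164 = 66.5%, Vaccine A 38/51 = 74.5% → Vaccine A
65-plus: Vaccine B 277/1266 = 21.9%, Vaccine A 690/2309 = 29.9% → Vaccine A
40–64: Vaccine B 122/299 = 40.8%, Vaccine A 154/311 = 49.5% → Vaccine A
Overall: Vaccine B 508/1729 = 29.4%, Vaccine A 882/2671 = 33.0% → Vaccine A
Vaccine A wins overall and in every age group — no reversal.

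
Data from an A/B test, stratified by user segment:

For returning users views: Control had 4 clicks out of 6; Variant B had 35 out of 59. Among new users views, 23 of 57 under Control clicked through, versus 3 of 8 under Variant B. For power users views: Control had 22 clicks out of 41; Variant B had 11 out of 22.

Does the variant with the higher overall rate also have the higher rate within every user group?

No

Returning users: Control 4/6 = 66.7%, Variant B 35/59 = 59.3% → Control
New users: Control 23/57 = 40.4%, Variant B 3/8 = 37.5% → Control
Power users: Control 22/41 = 53.7%, Variant B 11/22 = 50.0% → Control
Overall: Control 49/104 = 47.1%, Variant B 49/89 = 55.1% → Variant B
Control wins each user group but Variant B wins overall — the comparison reverses. Control's views skew toward new users, which has a lower base rate.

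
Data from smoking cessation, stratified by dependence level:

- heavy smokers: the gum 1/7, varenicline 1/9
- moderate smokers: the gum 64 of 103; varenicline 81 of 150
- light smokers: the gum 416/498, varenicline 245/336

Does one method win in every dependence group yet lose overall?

No

Heavy smokers: the gum 1/7 = 14.3%, varenicline 1/9 = 11.1% → the gum
Moderate smokers: the gum 64/103 = 62.1%, varenicline 81/150 = 54.0% → the gum
Light smokers: the gum 416/498 = 83.5%, varenicline 245/336 = 72.9% → the gum
Overall: the gum 481/608 = 79.1%, varenicline 327/495 = 66.1% → the gum
The gum wins overall and in every dependence group — no reversal.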